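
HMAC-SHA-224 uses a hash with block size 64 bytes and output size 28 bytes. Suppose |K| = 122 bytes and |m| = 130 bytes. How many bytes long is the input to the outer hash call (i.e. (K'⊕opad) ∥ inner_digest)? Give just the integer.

92

Key is 122 > 64 bytes, so it is hashed to 28 bytes then zero-padded to 64: |K'| = 64.
Outer input = (K'⊕opad) ∥ H(inner) → 64 + 28 = 92 bytes.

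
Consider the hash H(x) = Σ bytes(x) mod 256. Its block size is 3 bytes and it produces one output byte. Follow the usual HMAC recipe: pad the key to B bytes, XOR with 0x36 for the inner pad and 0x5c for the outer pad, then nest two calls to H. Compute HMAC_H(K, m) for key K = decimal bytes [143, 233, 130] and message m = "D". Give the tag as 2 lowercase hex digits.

Key decimal bytes [143, 233, 130] = 8f e9 82 is exactly B = 3 bytes: K' = 8f e9 82.
K' ⊕ ipad = b9 df b4.  K' ⊕ opad = d3 b5 de.
Inner input = (K'⊕ipad) ∥ m = b9 df b4 ∥ 44.
Inner hash: sum = 185+223+180+68 = 656; mod 256 = 144 → 90.
Outer input = (K'⊕opad) ∥ inner = d3 b5 de ∥ 90.
Outer hash (tag): sum = 211+181+222+144 = 758; mod 256 = 246 → f6.

f6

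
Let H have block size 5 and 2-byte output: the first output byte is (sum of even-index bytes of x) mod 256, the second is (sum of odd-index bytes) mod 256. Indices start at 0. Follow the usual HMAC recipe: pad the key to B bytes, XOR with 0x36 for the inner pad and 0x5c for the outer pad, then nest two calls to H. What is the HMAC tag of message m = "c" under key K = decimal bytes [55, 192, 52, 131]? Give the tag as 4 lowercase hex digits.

Key decimal bytes [55, 192, 52, 131] = 37 c0 34 83 is 4 bytes ≤ B = 5; zero-pad to 5 bytes: K' = 37 c0 34 83 00.
K' ⊕ ipad = 01 f6 02 b5 36.  K' ⊕ opad = 6b 9c 68 df 5c.
Inner input = (K'⊕ipad) ∥ m = 01 f6 02 b5 36 ∥ 63.
Inner hash: even-index sum = 57 mod 256 = 57; odd-index sum = 526 mod 256 = 14 → 39 0e.
Outer input = (K'⊕opad) ∥ inner = 6b 9c 68 df 5c ∥ 39 0e.
Outer hash (tag): even-index sum = 317 mod 256 = 61; odd-index sum = 436 mod 256 = 180 → 3d b4.

3db4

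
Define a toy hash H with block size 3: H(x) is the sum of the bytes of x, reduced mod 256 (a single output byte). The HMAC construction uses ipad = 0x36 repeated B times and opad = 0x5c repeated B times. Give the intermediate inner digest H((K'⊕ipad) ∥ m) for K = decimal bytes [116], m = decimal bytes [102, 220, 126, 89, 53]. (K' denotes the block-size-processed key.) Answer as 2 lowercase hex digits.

fc

Key decimal bytes [116] = 74 is 1 byte ≤ B = 3; zero-pad to 3 bytes: K' = 74 00 00.
K' ⊕ ipad = 42 36 36.
Inner input = 42 36 36 ∥ 66 dc 7e 59 35.
Inner hash: sum = 66+54+54+102+220+126+89+53 = 764; mod 256 = 252 → fc.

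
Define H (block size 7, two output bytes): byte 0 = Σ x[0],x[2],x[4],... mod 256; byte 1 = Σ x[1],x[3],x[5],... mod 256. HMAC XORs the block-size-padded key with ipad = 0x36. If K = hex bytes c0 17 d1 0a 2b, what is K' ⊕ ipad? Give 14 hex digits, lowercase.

f621e73c1d3636

Key hex bytes c0 17 d1 0a 2b is 5 bytes ≤ B = 7; zero-pad to 7 bytes: K' = c0 17 d1 0a 2b 00 00.
XOR each byte with 0x36: c0⊕36=f6, 17⊕36=21, d1⊕36=e7, 0a⊕36=3c, 2b⊕36=1d, 00⊕36=36, 00⊕36=36.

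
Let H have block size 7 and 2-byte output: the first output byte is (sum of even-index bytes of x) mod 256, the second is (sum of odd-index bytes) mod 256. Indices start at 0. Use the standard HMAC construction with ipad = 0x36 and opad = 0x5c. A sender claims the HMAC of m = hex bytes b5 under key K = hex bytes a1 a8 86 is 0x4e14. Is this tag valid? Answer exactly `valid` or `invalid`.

Key hex bytes a1 a8 86 is 3 bytes ≤ B = 7; zero-pad to 7 bytes: K' = a1 a8 86 00 00 00 00.
K' ⊕ ipad = 97 9e b0 36 36 36 36; K' ⊕ opad = fd f4 da 5c 5c 5c 5c.
Inner hash: even-index sum = 435 mod 256 = 179; odd-index sum = 447 mod 256 = 191 → b3 bf.
Outer hash (recomputed tag): even-index sum = 846 mod 256 = 78; odd-index sum = 607 mod 256 = 95 → 4e 5f.
Recomputed tag = 4e5f; claimed = 4e14 → mismatch.

invalid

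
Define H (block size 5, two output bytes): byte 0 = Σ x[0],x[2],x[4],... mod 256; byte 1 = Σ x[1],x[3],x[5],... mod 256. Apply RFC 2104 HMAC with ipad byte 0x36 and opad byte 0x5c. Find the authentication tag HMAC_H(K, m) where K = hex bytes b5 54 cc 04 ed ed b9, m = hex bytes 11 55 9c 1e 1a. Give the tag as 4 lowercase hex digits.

Key hex bytes b5 54 cc 04 ed ed b9 is 7 bytes > B = 5, so hash it first: H(key) = 27 45, then zero-pad to 5 bytes: K' = 27 45 00 00 00.
K' ⊕ ipad = 11 73 36 36 36.  K' ⊕ opad = 7b 19 5c 5c 5c.
Inner input = (K'⊕ipad) ∥ m = 11 73 36 36 36 ∥ 11 55 9c 1e 1a.
Inner hash: even-index sum = 240 mod 256 = 240; odd-index sum = 368 mod 256 = 112 → f0 70.
Outer input = (K'⊕opad) ∥ inner = 7b 19 5c 5c 5c ∥ f0 70.
Outer hash (tag): even-index sum = 419 mod 256 = 163; odd-index sum = 357 mod 256 = 101 → a3 65.

a365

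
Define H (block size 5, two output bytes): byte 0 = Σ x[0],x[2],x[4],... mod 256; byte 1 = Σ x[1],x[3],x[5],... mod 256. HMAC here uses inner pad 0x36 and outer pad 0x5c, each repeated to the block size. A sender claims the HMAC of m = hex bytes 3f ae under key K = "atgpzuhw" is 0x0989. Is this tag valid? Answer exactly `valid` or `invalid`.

Key "atgpzuhw" = 61 74 67 70 7a 75 68 77 is 8 bytes > B = 5, so hash it first: H(key) = aa d0, then zero-pad to 5 bytes: K' = aa d0 00 00 00.
K' ⊕ ipad = 9c e6 36 36 36; K' ⊕ opad = f6 8c 5c 5c 5c.
Inner hash: even-index sum = 438 mod 256 = 182; odd-index sum = 347 mod 256 = 91 → b6 5b.
Outer hash (recomputed tag): even-index sum = 521 mod 256 = 9; odd-index sum = 414 mod 256 = 158 → 09 9e.
Recomputed tag = 099e; claimed = 0989 → mismatch.

invalid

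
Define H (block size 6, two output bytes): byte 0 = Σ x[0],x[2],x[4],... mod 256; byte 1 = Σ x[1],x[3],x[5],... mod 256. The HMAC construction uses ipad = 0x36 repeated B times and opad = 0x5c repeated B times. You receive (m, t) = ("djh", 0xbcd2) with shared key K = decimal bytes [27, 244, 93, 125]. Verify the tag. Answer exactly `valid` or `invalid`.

Key decimal bytes [27, 244, 93, 125] = 1b f4 5d 7d is 4 bytes ≤ B = 6; zero-pad to 6 bytes: K' = 1b f4 5d 7d 00 00.
K' ⊕ ipad = 2d c2 6b 4b 36 36; K' ⊕ opad = 47 a8 01 21 5c 5c.
Inner hash: even-index sum = 410 mod 256 = 154; odd-index sum = 429 mod 256 = 173 → 9a ad.
Outer hash (recomputed tag): even-index sum = 318 mod 256 = 62; odd-index sum = 466 mod 256 = 210 → 3e d2.
Recomputed tag = 3ed2; claimed = bcd2 → mismatch.

invalid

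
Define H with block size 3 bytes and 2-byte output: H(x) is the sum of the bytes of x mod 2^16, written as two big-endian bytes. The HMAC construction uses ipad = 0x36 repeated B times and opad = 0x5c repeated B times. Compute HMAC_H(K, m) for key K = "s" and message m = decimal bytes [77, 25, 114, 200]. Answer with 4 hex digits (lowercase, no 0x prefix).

Key "s" = 73 is 1 byte ≤ B = 3; zero-pad to 3 bytes: K' = 73 00 00.
K' ⊕ ipad = 45 36 36.  K' ⊕ opad = 2f 5c 5c.
Inner input = (K'⊕ipad) ∥ m = 45 36 36 ∥ 4d 19 72 c8.
Inner hash: sum = 69+54+54+77+25+114+200 = 593 → 02 51.
Outer input = (K'⊕opad) ∥ inner = 2f 5c 5c ∥ 02 51.
Outer hash (tag): sum = 47+92+92+2+81 = 314 → 01 3a.

013a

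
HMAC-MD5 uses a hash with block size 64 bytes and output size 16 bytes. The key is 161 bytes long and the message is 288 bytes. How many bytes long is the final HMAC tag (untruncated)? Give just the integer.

16

The tag is one MD5 digest: 16 bytes.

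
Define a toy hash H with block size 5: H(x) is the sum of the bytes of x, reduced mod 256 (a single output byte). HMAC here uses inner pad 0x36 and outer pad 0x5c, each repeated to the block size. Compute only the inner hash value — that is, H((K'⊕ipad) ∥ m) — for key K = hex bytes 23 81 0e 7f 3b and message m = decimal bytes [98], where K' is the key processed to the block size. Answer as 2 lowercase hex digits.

Key hex bytes 23 81 0e 7f 3b is exactly B = 5 bytes: K' = 23 81 0e 7f 3b.
K' ⊕ ipad = 15 b7 38 49 0d.
Inner input = 15 b7 38 49 0d ∥ 62.
Inner hash: sum = 21+183+56+73+13+98 = 444; mod 256 = 188 → bc.

bc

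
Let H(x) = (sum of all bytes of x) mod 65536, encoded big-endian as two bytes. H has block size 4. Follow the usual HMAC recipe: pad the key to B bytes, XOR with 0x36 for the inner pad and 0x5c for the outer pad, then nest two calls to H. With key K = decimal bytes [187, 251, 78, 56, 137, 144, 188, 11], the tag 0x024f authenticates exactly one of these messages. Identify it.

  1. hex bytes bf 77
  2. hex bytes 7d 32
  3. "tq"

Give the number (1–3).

1

Key decimal bytes [187, 251, 78, 56, 137, 144, 188, 11] = bb fb 4e 38 89 90 bc 0b is 8 bytes > B = 4, so hash it first: H(key) = 04 1c, then zero-pad to 4 bytes: K' = 04 1c 00 00.
K' ⊕ ipad = 32 2a 36 36; K' ⊕ opad = 58 40 5c 5c.
m1: inner = H(32 2a 36 36 bf 77) = 01 fe; tag = H(58 40 5c 5c 01 fe) = 024f ← matches
m2: inner = H(32 2a 36 36 7d 32) = 01 77; tag = H(58 40 5c 5c 01 77) = 01c8
m3: inner = H(32 2a 36 36 74 71) = 01 ad; tag = H(58 40 5c 5c 01 ad) = 01fe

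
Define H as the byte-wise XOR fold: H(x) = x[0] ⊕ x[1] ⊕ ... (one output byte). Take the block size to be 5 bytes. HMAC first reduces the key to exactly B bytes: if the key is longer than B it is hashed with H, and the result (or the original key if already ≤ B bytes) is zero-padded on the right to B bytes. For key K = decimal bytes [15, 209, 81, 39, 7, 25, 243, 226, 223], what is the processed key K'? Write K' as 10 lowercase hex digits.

7800000000

|K| = 9 > B = 5, so first hash the key.
H(K): XOR 0f⊕d1⊕51⊕27⊕07⊕19⊕f3⊕e2⊕df = 78.
Zero-pad H(K) = 78 to 5 bytes: K' = 78 00 00 00 00.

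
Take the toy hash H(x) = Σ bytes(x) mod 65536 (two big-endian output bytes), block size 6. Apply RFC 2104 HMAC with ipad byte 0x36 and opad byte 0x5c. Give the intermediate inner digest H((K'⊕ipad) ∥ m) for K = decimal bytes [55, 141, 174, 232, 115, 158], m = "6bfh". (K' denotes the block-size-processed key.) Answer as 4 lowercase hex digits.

0485

Key decimal bytes [55, 141, 174, 232, 115, 158] = 37 8d ae e8 73 9e is exactly B = 6 bytes: K' = 37 8d ae e8 73 9e.
K' ⊕ ipad = 01 bb 98 de 45 a8.
Inner input = 01 bb 98 de 45 a8 ∥ 36 62 66 68.
Inner hash: sum = 1+187+152+222+69+168+54+98+102+104 = 1157 → 04 85.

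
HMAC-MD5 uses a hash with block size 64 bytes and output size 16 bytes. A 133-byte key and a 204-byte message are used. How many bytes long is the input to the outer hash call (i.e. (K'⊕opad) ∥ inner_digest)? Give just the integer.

80

Key is 133 > 64 bytes, so it is hashed to 16 bytes then zero-padded to 64: |K'| = 64.
Outer input = (K'⊕opad) ∥ H(inner) → 64 + 16 = 80 bytes.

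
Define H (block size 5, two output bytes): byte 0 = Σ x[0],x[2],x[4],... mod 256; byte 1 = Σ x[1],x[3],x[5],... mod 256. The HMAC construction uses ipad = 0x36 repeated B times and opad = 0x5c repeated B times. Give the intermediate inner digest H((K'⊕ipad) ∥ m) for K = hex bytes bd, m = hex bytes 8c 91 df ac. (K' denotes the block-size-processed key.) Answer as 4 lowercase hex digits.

34d7

Key hex bytes bd is 1 byte ≤ B = 5; zero-pad to 5 bytes: K' = bd 00 00 00 00.
K' ⊕ ipad = 8b 36 36 36 36.
Inner input = 8b 36 36 36 36 ∥ 8c 91 df ac.
Inner hash: even-index sum = 564 mod 256 = 52; odd-index sum = 471 mod 256 = 215 → 34 d7.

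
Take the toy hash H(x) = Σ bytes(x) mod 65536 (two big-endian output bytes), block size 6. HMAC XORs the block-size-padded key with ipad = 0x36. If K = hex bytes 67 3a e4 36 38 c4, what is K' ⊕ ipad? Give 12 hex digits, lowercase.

Key hex bytes 67 3a e4 36 38 c4 is exactly B = 6 bytes: K' = 67 3a e4 36 38 c4.
XOR each byte with 0x36: 67⊕36=51, 3a⊕36=0c, e4⊕36=d2, 36⊕36=00, 38⊕36=0e, c4⊕36=f2.

510cd2000ef2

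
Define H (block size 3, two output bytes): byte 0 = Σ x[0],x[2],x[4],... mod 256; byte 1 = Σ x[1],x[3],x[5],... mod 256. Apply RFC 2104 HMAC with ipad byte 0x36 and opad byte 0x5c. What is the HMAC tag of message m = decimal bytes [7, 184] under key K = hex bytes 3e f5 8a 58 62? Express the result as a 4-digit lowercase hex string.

Key hex bytes 3e f5 8a 58 62 is 5 bytes > B = 3, so hash it first: H(key) = 2a 4d, then zero-pad to 3 bytes: K' = 2a 4d 00.
K' ⊕ ipad = 1c 7b 36.  K' ⊕ opad = 76 11 5c.
Inner input = (K'⊕ipad) ∥ m = 1c 7b 36 ∥ 07 b8.
Inner hash: even-index sum = 266 mod 256 = 10; odd-index sum = 130 mod 256 = 130 → 0a 82.
Outer input = (K'⊕opad) ∥ inner = 76 11 5c ∥ 0a 82.
Outer hash (tag): even-index sum = 340 mod 256 = 84; odd-index sum = 27 mod 256 = 27 → 54 1b.

541b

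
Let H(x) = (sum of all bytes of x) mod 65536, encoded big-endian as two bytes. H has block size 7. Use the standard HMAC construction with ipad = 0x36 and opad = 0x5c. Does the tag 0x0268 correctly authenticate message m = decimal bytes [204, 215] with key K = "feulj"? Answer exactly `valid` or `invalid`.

valid

Key "feulj" = 66 65 75 6c 6a is 5 bytes ≤ B = 7; zero-pad to 7 bytes: K' = 66 65 75 6c 6a 00 00.
K' ⊕ ipad = 50 53 43 5a 5c 36 36; K' ⊕ opad = 3a 39 29 30 36 5c 5c.
Inner hash: sum = 80+83+67+90+92+54+54+204+215 = 939 → 03 ab.
Outer hash (recomputed tag): sum = 58+57+41+48+54+92+92+3+171 = 616 → 02 68.
Recomputed tag = 0268; claimed = 0268 → match.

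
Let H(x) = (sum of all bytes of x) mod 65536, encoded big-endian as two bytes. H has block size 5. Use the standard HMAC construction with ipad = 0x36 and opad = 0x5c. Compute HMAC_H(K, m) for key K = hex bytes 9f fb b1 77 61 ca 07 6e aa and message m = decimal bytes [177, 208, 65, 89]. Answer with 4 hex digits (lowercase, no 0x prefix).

Key hex bytes 9f fb b1 77 61 ca 07 6e aa is 9 bytes > B = 5, so hash it first: H(key) = 05 0c, then zero-pad to 5 bytes: K' = 05 0c 00 00 00.
K' ⊕ ipad = 33 3a 36 36 36.  K' ⊕ opad = 59 50 5c 5c 5c.
Inner input = (K'⊕ipad) ∥ m = 33 3a 36 36 36 ∥ b1 d0 41 59.
Inner hash: sum = 51+58+54+54+54+177+208+65+89 = 810 → 03 2a.
Outer input = (K'⊕opad) ∥ inner = 59 50 5c 5c 5c ∥ 03 2a.
Outer hash (tag): sum = 89+80+92+92+92+3+42 = 490 → 01 ea.

01ea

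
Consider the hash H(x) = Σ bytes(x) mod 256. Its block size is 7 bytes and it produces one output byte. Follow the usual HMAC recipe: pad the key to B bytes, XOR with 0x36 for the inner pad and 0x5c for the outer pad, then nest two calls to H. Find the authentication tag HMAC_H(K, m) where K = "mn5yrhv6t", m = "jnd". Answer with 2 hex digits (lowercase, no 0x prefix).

Key "mn5yrhv6t" = 6d 6e 35 79 72 68 76 36 74 is 9 bytes > B = 7, so hash it first: H(key) = 83, then zero-pad to 7 bytes: K' = 83 00 00 00 00 00 00.
K' ⊕ ipad = b5 36 36 36 36 36 36.  K' ⊕ opad = df 5c 5c 5c 5c 5c 5c.
Inner input = (K'⊕ipad) ∥ m = b5 36 36 36 36 36 36 ∥ 6a 6e 64.
Inner hash: sum = 181+54+54+54+54+54+54+106+110+100 = 821; mod 256 = 53 → 35.
Outer input = (K'⊕opad) ∥ inner = df 5c 5c 5c 5c 5c 5c ∥ 35.
Outer hash (tag): sum = 223+92+92+92+92+92+92+53 = 828; mod 256 = 60 → 3c.

3c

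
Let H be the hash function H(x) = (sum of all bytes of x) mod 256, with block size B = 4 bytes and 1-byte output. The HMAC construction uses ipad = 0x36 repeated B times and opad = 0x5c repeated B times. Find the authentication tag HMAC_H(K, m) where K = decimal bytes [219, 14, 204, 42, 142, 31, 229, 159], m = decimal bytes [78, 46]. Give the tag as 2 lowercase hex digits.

Key decimal bytes [219, 14, 204, 42, 142, 31, 229, 159] = db 0e cc 2a 8e 1f e5 9f is 8 bytes > B = 4, so hash it first: H(key) = 10, then zero-pad to 4 bytes: K' = 10 00 00 00.
K' ⊕ ipad = 26 36 36 36.  K' ⊕ opad = 4c 5c 5c 5c.
Inner input = (K'⊕ipad) ∥ m = 26 36 36 36 ∥ 4e 2e.
Inner hash: sum = 38+54+54+54+78+46 = 324; mod 256 = 68 → 44.
Outer input = (K'⊕opad) ∥ inner = 4c 5c 5c 5c ∥ 44.
Outer hash (tag): sum = 76+92+92+92+68 = 420; mod 256 = 164 → a4.

a4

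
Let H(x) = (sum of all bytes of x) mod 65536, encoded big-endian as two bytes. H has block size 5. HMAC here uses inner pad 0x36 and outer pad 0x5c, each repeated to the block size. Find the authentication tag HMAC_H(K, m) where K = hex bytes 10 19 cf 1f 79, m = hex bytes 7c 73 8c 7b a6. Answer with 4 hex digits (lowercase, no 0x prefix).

Key hex bytes 10 19 cf 1f 79 is exactly B = 5 bytes: K' = 10 19 cf 1f 79.
K' ⊕ ipad = 26 2f f9 29 4f.  K' ⊕ opad = 4c 45 93 43 25.
Inner input = (K'⊕ipad) ∥ m = 26 2f f9 29 4f ∥ 7c 73 8c 7b a6.
Inner hash: sum = 38+47+249+41+79+124+115+140+123+166 = 1122 → 04 62.
Outer input = (K'⊕opad) ∥ inner = 4c 45 93 43 25 ∥ 04 62.
Outer hash (tag): sum = 76+69+147+67+37+4+98 = 498 → 01 f2.

01f2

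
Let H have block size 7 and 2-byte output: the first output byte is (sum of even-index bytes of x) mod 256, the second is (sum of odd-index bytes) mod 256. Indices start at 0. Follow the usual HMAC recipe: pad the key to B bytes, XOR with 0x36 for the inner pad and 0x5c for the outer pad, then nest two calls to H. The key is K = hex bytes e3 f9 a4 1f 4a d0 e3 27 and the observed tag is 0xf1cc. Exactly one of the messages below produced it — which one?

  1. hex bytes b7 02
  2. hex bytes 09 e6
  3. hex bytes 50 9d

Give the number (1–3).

3

Key hex bytes e3 f9 a4 1f 4a d0 e3 27 is 8 bytes > B = 7, so hash it first: H(key) = b4 0f, then zero-pad to 7 bytes: K' = b4 0f 00 00 00 00 00.
K' ⊕ ipad = 82 39 36 36 36 36 36; K' ⊕ opad = e8 53 5c 5c 5c 5c 5c.
m1: inner = H(82 39 36 36 36 36 36 b7 02) = 26 5c; tag = H(e8 53 5c 5c 5c 5c 5c 26 5c) = 5831
m2: inner = H(82 39 36 36 36 36 36 09 e6) = 0a ae; tag = H(e8 53 5c 5c 5c 5c 5c 0a ae) = aa15
m3: inner = H(82 39 36 36 36 36 36 50 9d) = c1 f5; tag = H(e8 53 5c 5c 5c 5c 5c c1 f5) = f1cc ← matches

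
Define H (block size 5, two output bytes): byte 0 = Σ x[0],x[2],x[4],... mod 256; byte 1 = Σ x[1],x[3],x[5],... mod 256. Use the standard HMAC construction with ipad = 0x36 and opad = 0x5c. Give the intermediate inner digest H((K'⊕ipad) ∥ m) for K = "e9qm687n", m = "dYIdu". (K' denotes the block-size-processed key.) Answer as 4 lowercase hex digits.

9ed2

Key "e9qm687n" = 65 39 71 6d 36 38 37 6e is 8 bytes > B = 5, so hash it first: H(key) = 43 4c, then zero-pad to 5 bytes: K' = 43 4c 00 00 00.
K' ⊕ ipad = 75 7a 36 36 36.
Inner input = 75 7a 36 36 36 ∥ 64 59 49 64 75.
Inner hash: even-index sum = 414 mod 256 = 158; odd-index sum = 466 mod 256 = 210 → 9e d2.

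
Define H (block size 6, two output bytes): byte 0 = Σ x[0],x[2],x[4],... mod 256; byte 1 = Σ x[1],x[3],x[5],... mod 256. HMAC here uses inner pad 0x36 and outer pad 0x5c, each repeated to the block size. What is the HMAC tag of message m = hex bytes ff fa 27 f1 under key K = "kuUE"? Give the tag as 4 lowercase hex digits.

b875

Key "kuUE" = 6b 75 55 45 is 4 bytes ≤ B = 6; zero-pad to 6 bytes: K' = 6b 75 55 45 00 00.
K' ⊕ ipad = 5d 43 63 73 36 36.  K' ⊕ opad = 37 29 09 19 5c 5c.
Inner input = (K'⊕ipad) ∥ m = 5d 43 63 73 36 36 ∥ ff fa 27 f1.
Inner hash: even-index sum = 540 mod 256 = 28; odd-index sum = 727 mod 256 = 215 → 1c d7.
Outer input = (K'⊕opad) ∥ inner = 37 29 09 19 5c 5c ∥ 1c d7.
Outer hash (tag): even-index sum = 184 mod 256 = 184; odd-index sum = 373 mod 256 = 117 → b8 75.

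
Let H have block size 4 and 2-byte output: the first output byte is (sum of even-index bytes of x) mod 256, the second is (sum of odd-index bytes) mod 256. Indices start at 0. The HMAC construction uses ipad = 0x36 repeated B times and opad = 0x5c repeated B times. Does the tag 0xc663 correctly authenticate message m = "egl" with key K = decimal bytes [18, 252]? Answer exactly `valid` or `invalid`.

Key decimal bytes [18, 252] = 12 fc is 2 bytes ≤ B = 4; zero-pad to 4 bytes: K' = 12 fc 00 00.
K' ⊕ ipad = 24 ca 36 36; K' ⊕ opad = 4e a0 5c 5c.
Inner hash: even-index sum = 299 mod 256 = 43; odd-index sum = 359 mod 256 = 103 → 2b 67.
Outer hash (recomputed tag): even-index sum = 213 mod 256 = 213; odd-index sum = 355 mod 256 = 99 → d5 63.
Recomputed tag = d563; claimed = c663 → mismatch.

invalid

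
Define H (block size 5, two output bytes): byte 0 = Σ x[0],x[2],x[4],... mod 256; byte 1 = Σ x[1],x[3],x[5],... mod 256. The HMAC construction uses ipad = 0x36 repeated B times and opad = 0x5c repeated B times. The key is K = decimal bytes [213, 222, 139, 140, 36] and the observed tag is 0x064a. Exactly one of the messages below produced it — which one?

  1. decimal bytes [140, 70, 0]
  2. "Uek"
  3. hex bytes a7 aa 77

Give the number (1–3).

1

Key decimal bytes [213, 222, 139, 140, 36] = d5 de 8b 8c 24 is exactly B = 5 bytes: K' = d5 de 8b 8c 24.
K' ⊕ ipad = e3 e8 bd ba 12; K' ⊕ opad = 89 82 d7 d0 78.
m1: inner = H(e3 e8 bd ba 12 8c 46 00) = f8 2e; tag = H(89 82 d7 d0 78 f8 2e) = 064a ← matches
m2: inner = H(e3 e8 bd ba 12 55 65 6b) = 17 62; tag = H(89 82 d7 d0 78 17 62) = 3a69
m3: inner = H(e3 e8 bd ba 12 a7 aa 77) = 5c c0; tag = H(89 82 d7 d0 78 5c c0) = 98ae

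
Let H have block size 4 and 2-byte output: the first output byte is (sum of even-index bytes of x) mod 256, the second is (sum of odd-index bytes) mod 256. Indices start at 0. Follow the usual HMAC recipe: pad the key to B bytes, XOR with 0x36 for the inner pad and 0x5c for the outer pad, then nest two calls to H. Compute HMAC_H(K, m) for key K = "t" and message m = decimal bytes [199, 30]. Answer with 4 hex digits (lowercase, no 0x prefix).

c342

Key "t" = 74 is 1 byte ≤ B = 4; zero-pad to 4 bytes: K' = 74 00 00 00.
K' ⊕ ipad = 42 36 36 36.  K' ⊕ opad = 28 5c 5c 5c.
Inner input = (K'⊕ipad) ∥ m = 42 36 36 36 ∥ c7 1e.
Inner hash: even-index sum = 319 mod 256 = 63; odd-index sum = 138 mod 256 = 138 → 3f 8a.
Outer input = (K'⊕opad) ∥ inner = 28 5c 5c 5c ∥ 3f 8a.
Outer hash (tag): even-index sum = 195 mod 256 = 195; odd-index sum = 322 mod 256 = 66 → c3 42.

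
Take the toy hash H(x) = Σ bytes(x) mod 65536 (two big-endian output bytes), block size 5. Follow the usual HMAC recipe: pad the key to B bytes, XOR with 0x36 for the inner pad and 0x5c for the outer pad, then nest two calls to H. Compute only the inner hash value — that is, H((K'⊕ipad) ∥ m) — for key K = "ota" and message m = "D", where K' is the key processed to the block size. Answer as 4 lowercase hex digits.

Key "ota" = 6f 74 61 is 3 bytes ≤ B = 5; zero-pad to 5 bytes: K' = 6f 74 61 00 00.
K' ⊕ ipad = 59 42 57 36 36.
Inner input = 59 42 57 36 36 ∥ 44.
Inner hash: sum = 89+66+87+54+54+68 = 418 → 01 a2.

01a2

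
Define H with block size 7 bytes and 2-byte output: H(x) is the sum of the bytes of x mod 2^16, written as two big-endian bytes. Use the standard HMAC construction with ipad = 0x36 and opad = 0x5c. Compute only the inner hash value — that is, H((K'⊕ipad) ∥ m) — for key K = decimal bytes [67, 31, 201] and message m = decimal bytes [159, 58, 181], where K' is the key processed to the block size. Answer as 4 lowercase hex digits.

Key decimal bytes [67, 31, 201] = 43 1f c9 is 3 bytes ≤ B = 7; zero-pad to 7 bytes: K' = 43 1f c9 00 00 00 00.
K' ⊕ ipad = 75 29 ff 36 36 36 36.
Inner input = 75 29 ff 36 36 36 36 ∥ 9f 3a b5.
Inner hash: sum = 117+41+255+54+54+54+54+159+58+181 = 1027 → 04 03.

0403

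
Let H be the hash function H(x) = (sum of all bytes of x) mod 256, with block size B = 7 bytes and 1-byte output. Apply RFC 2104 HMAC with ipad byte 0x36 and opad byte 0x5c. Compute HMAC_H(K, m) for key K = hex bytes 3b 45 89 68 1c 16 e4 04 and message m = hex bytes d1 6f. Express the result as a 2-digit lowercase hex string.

40

Key hex bytes 3b 45 89 68 1c 16 e4 04 is 8 bytes > B = 7, so hash it first: H(key) = 8b, then zero-pad to 7 bytes: K' = 8b 00 00 00 00 00 00.
K' ⊕ ipad = bd 36 36 36 36 36 36.  K' ⊕ opad = d7 5c 5c 5c 5c 5c 5c.
Inner input = (K'⊕ipad) ∥ m = bd 36 36 36 36 36 36 ∥ d1 6f.
Inner hash: sum = 189+54+54+54+54+54+54+209+111 = 833; mod 256 = 65 → 41.
Outer input = (K'⊕opad) ∥ inner = d7 5c 5c 5c 5c 5c 5c ∥ 41.
Outer hash (tag): sum = 215+92+92+92+92+92+92+65 = 832; mod 256 = 64 → 40.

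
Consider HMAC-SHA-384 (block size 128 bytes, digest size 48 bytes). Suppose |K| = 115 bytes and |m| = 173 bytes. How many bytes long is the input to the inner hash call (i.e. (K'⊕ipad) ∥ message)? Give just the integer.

301

Key is 115 ≤ 128 bytes, zero-padded: |K'| = 128.
Inner input = (K'⊕ipad) ∥ m → 128 + 173 = 301 bytes.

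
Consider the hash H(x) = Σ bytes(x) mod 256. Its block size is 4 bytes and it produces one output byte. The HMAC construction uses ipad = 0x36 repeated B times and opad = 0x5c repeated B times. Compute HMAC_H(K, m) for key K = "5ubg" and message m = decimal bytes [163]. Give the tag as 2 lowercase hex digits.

99

Key "5ubg" = 35 75 62 67 is exactly B = 4 bytes: K' = 35 75 62 67.
K' ⊕ ipad = 03 43 54 51.  K' ⊕ opad = 69 29 3e 3b.
Inner input = (K'⊕ipad) ∥ m = 03 43 54 51 ∥ a3.
Inner hash: sum = 3+67+84+81+163 = 398; mod 256 = 142 → 8e.
Outer input = (K'⊕opad) ∥ inner = 69 29 3e 3b ∥ 8e.
Outer hash (tag): sum = 105+41+62+59+142 = 409; mod 256 = 153 → 99.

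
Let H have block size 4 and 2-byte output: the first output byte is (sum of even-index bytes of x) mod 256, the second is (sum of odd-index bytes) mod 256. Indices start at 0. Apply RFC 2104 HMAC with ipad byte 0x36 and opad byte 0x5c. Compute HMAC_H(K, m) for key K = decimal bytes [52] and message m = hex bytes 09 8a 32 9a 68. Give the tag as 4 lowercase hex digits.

Key decimal bytes [52] = 34 is 1 byte ≤ B = 4; zero-pad to 4 bytes: K' = 34 00 00 00.
K' ⊕ ipad = 02 36 36 36.  K' ⊕ opad = 68 5c 5c 5c.
Inner input = (K'⊕ipad) ∥ m = 02 36 36 36 ∥ 09 8a 32 9a 68.
Inner hash: even-index sum = 219 mod 256 = 219; odd-index sum = 400 mod 256 = 144 → db 90.
Outer input = (K'⊕opad) ∥ inner = 68 5c 5c 5c ∥ db 90.
Outer hash (tag): even-index sum = 415 mod 256 = 159; odd-index sum = 328 mod 256 = 72 → 9f 48.

9f48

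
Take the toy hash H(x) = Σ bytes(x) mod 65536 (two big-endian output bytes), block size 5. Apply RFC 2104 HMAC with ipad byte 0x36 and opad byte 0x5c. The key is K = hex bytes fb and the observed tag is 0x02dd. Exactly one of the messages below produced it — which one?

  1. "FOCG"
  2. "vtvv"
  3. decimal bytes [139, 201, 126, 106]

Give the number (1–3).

1

Key hex bytes fb is 1 byte ≤ B = 5; zero-pad to 5 bytes: K' = fb 00 00 00 00.
K' ⊕ ipad = cd 36 36 36 36; K' ⊕ opad = a7 5c 5c 5c 5c.
m1: inner = H(cd 36 36 36 36 46 4f 43 47) = 02 c4; tag = H(a7 5c 5c 5c 5c 02 c4) = 02dd ← matches
m2: inner = H(cd 36 36 36 36 76 74 76 76) = 03 7b; tag = H(a7 5c 5c 5c 5c 03 7b) = 0295
m3: inner = H(cd 36 36 36 36 8b c9 7e 6a) = 03 e1; tag = H(a7 5c 5c 5c 5c 03 e1) = 02fb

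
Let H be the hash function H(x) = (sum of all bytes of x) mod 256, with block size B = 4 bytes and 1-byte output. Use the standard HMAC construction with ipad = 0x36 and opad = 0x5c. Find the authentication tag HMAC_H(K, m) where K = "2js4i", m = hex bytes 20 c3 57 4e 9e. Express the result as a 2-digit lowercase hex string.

66

Key "2js4i" = 32 6a 73 34 69 is 5 bytes > B = 4, so hash it first: H(key) = ac, then zero-pad to 4 bytes: K' = ac 00 00 00.
K' ⊕ ipad = 9a 36 36 36.  K' ⊕ opad = f0 5c 5c 5c.
Inner input = (K'⊕ipad) ∥ m = 9a 36 36 36 ∥ 20 c3 57 4e 9e.
Inner hash: sum = 154+54+54+54+32+195+87+78+158 = 866; mod 256 = 98 → 62.
Outer input = (K'⊕opad) ∥ inner = f0 5c 5c 5c ∥ 62.
Outer hash (tag): sum = 240+92+92+92+98 = 614; mod 256 = 102 → 66.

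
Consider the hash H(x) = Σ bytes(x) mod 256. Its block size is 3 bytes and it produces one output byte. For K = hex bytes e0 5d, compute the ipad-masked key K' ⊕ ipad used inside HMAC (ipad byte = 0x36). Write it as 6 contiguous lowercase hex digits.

Key hex bytes e0 5d is 2 bytes ≤ B = 3; zero-pad to 3 bytes: K' = e0 5d 00.
XOR each byte with 0x36: e0⊕36=d6, 5d⊕36=6b, 00⊕36=36.

d66b36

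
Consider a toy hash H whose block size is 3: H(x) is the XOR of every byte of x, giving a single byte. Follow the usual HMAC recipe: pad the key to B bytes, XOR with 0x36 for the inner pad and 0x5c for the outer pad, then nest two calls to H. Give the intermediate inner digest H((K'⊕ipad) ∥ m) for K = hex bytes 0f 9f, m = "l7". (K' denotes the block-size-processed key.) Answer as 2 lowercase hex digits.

Key hex bytes 0f 9f is 2 bytes ≤ B = 3; zero-pad to 3 bytes: K' = 0f 9f 00.
K' ⊕ ipad = 39 a9 36.
Inner input = 39 a9 36 ∥ 6c 37.
Inner hash: XOR 39⊕a9⊕36⊕6c⊕37 = fd.

fd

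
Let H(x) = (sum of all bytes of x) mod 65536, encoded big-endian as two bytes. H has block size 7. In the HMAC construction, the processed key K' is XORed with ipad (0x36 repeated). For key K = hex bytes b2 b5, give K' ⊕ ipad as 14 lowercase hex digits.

Key hex bytes b2 b5 is 2 bytes ≤ B = 7; zero-pad to 7 bytes: K' = b2 b5 00 00 00 00 00.
XOR each byte with 0x36: b2⊕36=84, b5⊕36=83, 00⊕36=36, 00⊕36=36, 00⊕36=36, 00⊕36=36, 00⊕36=36.

84833636363636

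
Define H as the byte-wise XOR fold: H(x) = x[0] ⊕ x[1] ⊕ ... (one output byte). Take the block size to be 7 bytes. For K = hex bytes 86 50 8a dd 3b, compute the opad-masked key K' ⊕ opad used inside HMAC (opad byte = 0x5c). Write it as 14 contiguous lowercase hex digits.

da0cd681675c5c

Key hex bytes 86 50 8a dd 3b is 5 bytes ≤ B = 7; zero-pad to 7 bytes: K' = 86 50 8a dd 3b 00 00.
XOR each byte with 0x5c: 86⊕5c=da, 50⊕5c=0c, 8a⊕5c=d6, dd⊕5c=81, 3b⊕5c=67, 00⊕5c=5c, 00⊕5c=5c.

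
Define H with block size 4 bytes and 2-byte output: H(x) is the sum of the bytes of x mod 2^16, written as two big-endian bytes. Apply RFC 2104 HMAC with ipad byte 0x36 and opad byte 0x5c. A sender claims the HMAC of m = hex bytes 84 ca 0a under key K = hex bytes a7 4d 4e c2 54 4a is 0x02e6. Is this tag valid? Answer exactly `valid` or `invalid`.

invalid

Key hex bytes a7 4d 4e c2 54 4a is 6 bytes > B = 4, so hash it first: H(key) = 02 a2, then zero-pad to 4 bytes: K' = 02 a2 00 00.
K' ⊕ ipad = 34 94 36 36; K' ⊕ opad = 5e fe 5c 5c.
Inner hash: sum = 52+148+54+54+132+202+10 = 652 → 02 8c.
Outer hash (recomputed tag): sum = 94+254+92+92+2+140 = 674 → 02 a2.
Recomputed tag = 02a2; claimed = 02e6 → mismatch.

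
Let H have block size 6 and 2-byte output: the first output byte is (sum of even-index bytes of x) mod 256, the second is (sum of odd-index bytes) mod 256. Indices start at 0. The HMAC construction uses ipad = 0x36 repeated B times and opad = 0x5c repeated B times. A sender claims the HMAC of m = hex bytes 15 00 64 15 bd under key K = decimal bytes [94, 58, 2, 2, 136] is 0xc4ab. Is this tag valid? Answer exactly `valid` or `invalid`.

valid

Key decimal bytes [94, 58, 2, 2, 136] = 5e 3a 02 02 88 is 5 bytes ≤ B = 6; zero-pad to 6 bytes: K' = 5e 3a 02 02 88 00.
K' ⊕ ipad = 68 0c 34 34 be 36; K' ⊕ opad = 02 66 5e 5e d4 5c.
Inner hash: even-index sum = 656 mod 256 = 144; odd-index sum = 139 mod 256 = 139 → 90 8b.
Outer hash (recomputed tag): even-index sum = 452 mod 256 = 196; odd-index sum = 427 mod 256 = 171 → c4 ab.
Recomputed tag = c4ab; claimed = c4ab → match.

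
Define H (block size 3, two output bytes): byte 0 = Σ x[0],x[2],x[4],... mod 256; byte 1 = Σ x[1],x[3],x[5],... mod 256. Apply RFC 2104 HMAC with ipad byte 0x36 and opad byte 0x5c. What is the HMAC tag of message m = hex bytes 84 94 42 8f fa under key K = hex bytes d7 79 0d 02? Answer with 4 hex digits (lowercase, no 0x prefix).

2152

Key hex bytes d7 79 0d 02 is 4 bytes > B = 3, so hash it first: H(key) = e4 7b, then zero-pad to 3 bytes: K' = e4 7b 00.
K' ⊕ ipad = d2 4d 36.  K' ⊕ opad = b8 27 5c.
Inner input = (K'⊕ipad) ∥ m = d2 4d 36 ∥ 84 94 42 8f fa.
Inner hash: even-index sum = 555 mod 256 = 43; odd-index sum = 525 mod 256 = 13 → 2b 0d.
Outer input = (K'⊕opad) ∥ inner = b8 27 5c ∥ 2b 0d.
Outer hash (tag): even-index sum = 289 mod 256 = 33; odd-index sum = 82 mod 256 = 82 → 21 52.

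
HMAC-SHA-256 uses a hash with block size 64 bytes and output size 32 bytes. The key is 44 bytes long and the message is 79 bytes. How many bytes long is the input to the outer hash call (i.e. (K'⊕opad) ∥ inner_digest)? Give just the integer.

Key is 44 ≤ 64 bytes, zero-padded: |K'| = 64.
Outer input = (K'⊕opad) ∥ H(inner) → 64 + 32 = 96 bytes.

96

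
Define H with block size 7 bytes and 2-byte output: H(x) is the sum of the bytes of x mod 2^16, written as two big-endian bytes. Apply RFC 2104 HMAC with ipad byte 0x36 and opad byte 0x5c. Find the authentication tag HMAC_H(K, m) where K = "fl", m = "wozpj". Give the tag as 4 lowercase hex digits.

032b

Key "fl" = 66 6c is 2 bytes ≤ B = 7; zero-pad to 7 bytes: K' = 66 6c 00 00 00 00 00.
K' ⊕ ipad = 50 5a 36 36 36 36 36.  K' ⊕ opad = 3a 30 5c 5c 5c 5c 5c.
Inner input = (K'⊕ipad) ∥ m = 50 5a 36 36 36 36 36 ∥ 77 6f 7a 70 6a.
Inner hash: sum = 80+90+54+54+54+54+54+119+111+122+112+106 = 1010 → 03 f2.
Outer input = (K'⊕opad) ∥ inner = 3a 30 5c 5c 5c 5c 5c ∥ 03 f2.
Outer hash (tag): sum = 58+48+92+92+92+92+92+3+242 = 811 → 03 2b.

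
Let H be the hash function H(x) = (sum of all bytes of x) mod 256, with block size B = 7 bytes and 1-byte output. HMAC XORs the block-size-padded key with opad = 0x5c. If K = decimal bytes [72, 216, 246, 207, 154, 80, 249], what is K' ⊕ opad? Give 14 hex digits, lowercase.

1484aa93c60ca5

Key decimal bytes [72, 216, 246, 207, 154, 80, 249] = 48 d8 f6 cf 9a 50 f9 is exactly B = 7 bytes: K' = 48 d8 f6 cf 9a 50 f9.
XOR each byte with 0x5c: 48⊕5c=14, d8⊕5c=84, f6⊕5c=aa, cf⊕5c=93, 9a⊕5c=c6, 50⊕5c=0c, f9⊕5c=a5.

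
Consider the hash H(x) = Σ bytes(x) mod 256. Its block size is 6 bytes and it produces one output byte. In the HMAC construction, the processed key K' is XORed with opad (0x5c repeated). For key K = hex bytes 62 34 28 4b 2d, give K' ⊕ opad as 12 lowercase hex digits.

3e687417715c

Key hex bytes 62 34 28 4b 2d is 5 bytes ≤ B = 6; zero-pad to 6 bytes: K' = 62 34 28 4b 2d 00.
XOR each byte with 0x5c: 62⊕5c=3e, 34⊕5c=68, 28⊕5c=74, 4b⊕5c=17, 2d⊕5c=71, 00⊕5c=5c.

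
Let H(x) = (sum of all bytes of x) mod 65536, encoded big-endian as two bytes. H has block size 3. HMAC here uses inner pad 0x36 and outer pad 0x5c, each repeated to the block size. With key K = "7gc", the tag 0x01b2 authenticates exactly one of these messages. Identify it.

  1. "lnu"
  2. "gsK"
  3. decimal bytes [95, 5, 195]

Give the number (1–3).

2

Key "7gc" = 37 67 63 is exactly B = 3 bytes: K' = 37 67 63.
K' ⊕ ipad = 01 51 55; K' ⊕ opad = 6b 3b 3f.
m1: inner = H(01 51 55 6c 6e 75) = 01 f6; tag = H(6b 3b 3f 01 f6) = 01dc
m2: inner = H(01 51 55 67 73 4b) = 01 cc; tag = H(6b 3b 3f 01 cc) = 01b2 ← matches
m3: inner = H(01 51 55 5f 05 c3) = 01 ce; tag = H(6b 3b 3f 01 ce) = 01b4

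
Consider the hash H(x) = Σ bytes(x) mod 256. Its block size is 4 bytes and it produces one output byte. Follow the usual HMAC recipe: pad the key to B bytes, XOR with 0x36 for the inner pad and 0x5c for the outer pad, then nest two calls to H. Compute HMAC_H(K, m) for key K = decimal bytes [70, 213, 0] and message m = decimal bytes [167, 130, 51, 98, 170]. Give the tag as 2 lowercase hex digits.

Key decimal bytes [70, 213, 0] = 46 d5 00 is 3 bytes ≤ B = 4; zero-pad to 4 bytes: K' = 46 d5 00 00.
K' ⊕ ipad = 70 e3 36 36.  K' ⊕ opad = 1a 89 5c 5c.
Inner input = (K'⊕ipad) ∥ m = 70 e3 36 36 ∥ a7 82 33 62 aa.
Inner hash: sum = 112+227+54+54+167+130+51+98+170 = 1063; mod 256 = 39 → 27.
Outer input = (K'⊕opad) ∥ inner = 1a 89 5c 5c ∥ 27.
Outer hash (tag): sum = 26+137+92+92+39 = 386; mod 256 = 130 → 82.

82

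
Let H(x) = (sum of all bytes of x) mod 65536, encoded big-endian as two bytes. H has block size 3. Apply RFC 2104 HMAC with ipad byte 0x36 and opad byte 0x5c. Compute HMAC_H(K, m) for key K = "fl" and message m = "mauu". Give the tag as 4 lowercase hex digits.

0160

Key "fl" = 66 6c is 2 bytes ≤ B = 3; zero-pad to 3 bytes: K' = 66 6c 00.
K' ⊕ ipad = 50 5a 36.  K' ⊕ opad = 3a 30 5c.
Inner input = (K'⊕ipad) ∥ m = 50 5a 36 ∥ 6d 61 75 75.
Inner hash: sum = 80+90+54+109+97+117+117 = 664 → 02 98.
Outer input = (K'⊕opad) ∥ inner = 3a 30 5c ∥ 02 98.
Outer hash (tag): sum = 58+48+92+2+152 = 352 → 01 60.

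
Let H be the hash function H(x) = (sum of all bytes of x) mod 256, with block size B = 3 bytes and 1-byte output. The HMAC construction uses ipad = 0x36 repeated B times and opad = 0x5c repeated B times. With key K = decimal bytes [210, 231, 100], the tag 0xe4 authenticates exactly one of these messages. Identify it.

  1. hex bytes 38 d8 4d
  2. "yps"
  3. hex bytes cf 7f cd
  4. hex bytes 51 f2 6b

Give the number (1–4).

Key decimal bytes [210, 231, 100] = d2 e7 64 is exactly B = 3 bytes: K' = d2 e7 64.
K' ⊕ ipad = e4 d1 52; K' ⊕ opad = 8e bb 38.
m1: inner = H(e4 d1 52 38 d8 4d) = 64; tag = H(8e bb 38 64) = e5
m2: inner = H(e4 d1 52 79 70 73) = 63; tag = H(8e bb 38 63) = e4 ← matches
m3: inner = H(e4 d1 52 cf 7f cd) = 22; tag = H(8e bb 38 22) = a3
m4: inner = H(e4 d1 52 51 f2 6b) = b5; tag = H(8e bb 38 b5) = 36

2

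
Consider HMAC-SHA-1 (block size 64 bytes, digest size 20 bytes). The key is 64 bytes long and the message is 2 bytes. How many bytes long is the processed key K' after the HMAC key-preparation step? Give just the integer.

64

Key is 64 ≤ 64 bytes, zero-padded: |K'| = 64.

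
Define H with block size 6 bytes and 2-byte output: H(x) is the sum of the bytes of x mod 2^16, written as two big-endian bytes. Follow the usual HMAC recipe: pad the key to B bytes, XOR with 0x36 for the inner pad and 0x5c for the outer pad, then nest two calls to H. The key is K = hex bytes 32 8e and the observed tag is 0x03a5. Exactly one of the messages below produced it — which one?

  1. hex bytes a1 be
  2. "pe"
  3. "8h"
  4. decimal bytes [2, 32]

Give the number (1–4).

Key hex bytes 32 8e is 2 bytes ≤ B = 6; zero-pad to 6 bytes: K' = 32 8e 00 00 00 00.
K' ⊕ ipad = 04 b8 36 36 36 36; K' ⊕ opad = 6e d2 5c 5c 5c 5c.
m1: inner = H(04 b8 36 36 36 36 a1 be) = 02 f3; tag = H(6e d2 5c 5c 5c 5c 02 f3) = 03a5 ← matches
m2: inner = H(04 b8 36 36 36 36 70 65) = 02 69; tag = H(6e d2 5c 5c 5c 5c 02 69) = 031b
m3: inner = H(04 b8 36 36 36 36 38 68) = 02 34; tag = H(6e d2 5c 5c 5c 5c 02 34) = 02e6
m4: inner = H(04 b8 36 36 36 36 02 20) = 01 b6; tag = H(6e d2 5c 5c 5c 5c 01 b6) = 0367

1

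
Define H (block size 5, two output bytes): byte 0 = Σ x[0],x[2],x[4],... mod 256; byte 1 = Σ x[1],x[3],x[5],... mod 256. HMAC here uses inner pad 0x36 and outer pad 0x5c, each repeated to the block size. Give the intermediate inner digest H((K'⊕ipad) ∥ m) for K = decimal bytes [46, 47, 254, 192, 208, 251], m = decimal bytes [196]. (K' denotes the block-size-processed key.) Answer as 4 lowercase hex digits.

36d6

Key decimal bytes [46, 47, 254, 192, 208, 251] = 2e 2f fe c0 d0 fb is 6 bytes > B = 5, so hash it first: H(key) = fc ea, then zero-pad to 5 bytes: K' = fc ea 00 00 00.
K' ⊕ ipad = ca dc 36 36 36.
Inner input = ca dc 36 36 36 ∥ c4.
Inner hash: even-index sum = 310 mod 256 = 54; odd-index sum = 470 mod 256 = 214 → 36 d6.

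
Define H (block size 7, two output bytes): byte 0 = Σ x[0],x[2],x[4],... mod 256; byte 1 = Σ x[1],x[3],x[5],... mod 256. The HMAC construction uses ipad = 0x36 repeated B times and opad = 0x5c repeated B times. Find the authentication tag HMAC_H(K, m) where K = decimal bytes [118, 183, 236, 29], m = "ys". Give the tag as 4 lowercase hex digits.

ed81

Key decimal bytes [118, 183, 236, 29] = 76 b7 ec 1d is 4 bytes ≤ B = 7; zero-pad to 7 bytes: K' = 76 b7 ec 1d 00 00 00.
K' ⊕ ipad = 40 81 da 2b 36 36 36.  K' ⊕ opad = 2a eb b0 41 5c 5c 5c.
Inner input = (K'⊕ipad) ∥ m = 40 81 da 2b 36 36 36 ∥ 79 73.
Inner hash: even-index sum = 505 mod 256 = 249; odd-index sum = 347 mod 256 = 91 → f9 5b.
Outer input = (K'⊕opad) ∥ inner = 2a eb b0 41 5c 5c 5c ∥ f9 5b.
Outer hash (tag): even-index sum = 493 mod 256 = 237; odd-index sum = 641 mod 256 = 129 → ed 81.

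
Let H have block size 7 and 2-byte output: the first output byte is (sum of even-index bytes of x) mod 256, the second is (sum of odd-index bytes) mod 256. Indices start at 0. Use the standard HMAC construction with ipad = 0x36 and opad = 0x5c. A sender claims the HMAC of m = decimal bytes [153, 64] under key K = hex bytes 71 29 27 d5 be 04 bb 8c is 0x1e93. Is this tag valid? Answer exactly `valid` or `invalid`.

Key hex bytes 71 29 27 d5 be 04 bb 8c is 8 bytes > B = 7, so hash it first: H(key) = 11 8e, then zero-pad to 7 bytes: K' = 11 8e 00 00 00 00 00.
K' ⊕ ipad = 27 b8 36 36 36 36 36; K' ⊕ opad = 4d d2 5c 5c 5c 5c 5c.
Inner hash: even-index sum = 265 mod 256 = 9; odd-index sum = 445 mod 256 = 189 → 09 bd.
Outer hash (recomputed tag): even-index sum = 542 mod 256 = 30; odd-index sum = 403 mod 256 = 147 → 1e 93.
Recomputed tag = 1e93; claimed = 1e93 → match.

valid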